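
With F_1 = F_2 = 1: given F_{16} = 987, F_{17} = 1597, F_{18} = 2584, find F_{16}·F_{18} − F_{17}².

987·2584 − 1597² = 2550408 − 2550409 = -1. (Cassini's identity: F_{k−1}F_{k+1} − F_k² = (−1)^k.)

-1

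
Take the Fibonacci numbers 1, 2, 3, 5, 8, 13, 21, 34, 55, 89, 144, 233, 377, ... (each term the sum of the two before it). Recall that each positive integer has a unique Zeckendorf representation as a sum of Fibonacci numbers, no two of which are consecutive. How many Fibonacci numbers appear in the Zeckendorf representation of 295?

295: greatest Fibonacci not exceeding it is 233, leaving 62
62: greatest Fibonacci not exceeding it is 55, leaving 7
7: greatest Fibonacci not exceeding it is 5, leaving 2
2: greatest Fibonacci not exceeding it is 2, leaving 0
295 = 233 + 55 + 5 + 2, which has 4 terms.

4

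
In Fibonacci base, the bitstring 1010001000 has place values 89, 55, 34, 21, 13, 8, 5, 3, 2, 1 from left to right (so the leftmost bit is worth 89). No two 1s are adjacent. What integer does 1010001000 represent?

128

Summing the place values of the 1 bits: 89 + 34 + 5 = 128.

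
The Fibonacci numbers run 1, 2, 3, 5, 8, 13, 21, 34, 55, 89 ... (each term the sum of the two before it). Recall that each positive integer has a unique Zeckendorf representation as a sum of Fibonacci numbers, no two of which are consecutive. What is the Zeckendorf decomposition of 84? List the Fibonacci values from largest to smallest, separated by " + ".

Greedy algorithm:
55 ≤ 84 < 89, so take 55; remainder 29
21 ≤ 29 < 34, so take 21; remainder 8
8 ≤ 8 < 13, so take 8; remainder 0
So 84 = 55 + 21 + 8, with no two terms consecutive in the sequence.

55 + 21 + 8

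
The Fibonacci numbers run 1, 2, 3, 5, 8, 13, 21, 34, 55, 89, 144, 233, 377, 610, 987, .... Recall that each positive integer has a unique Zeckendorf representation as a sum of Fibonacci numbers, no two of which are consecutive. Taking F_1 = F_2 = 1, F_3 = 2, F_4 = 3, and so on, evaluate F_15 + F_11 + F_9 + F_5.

738

F_15 + F_11 + F_9 + F_5 = 610 + 89 + 34 + 5 = 738.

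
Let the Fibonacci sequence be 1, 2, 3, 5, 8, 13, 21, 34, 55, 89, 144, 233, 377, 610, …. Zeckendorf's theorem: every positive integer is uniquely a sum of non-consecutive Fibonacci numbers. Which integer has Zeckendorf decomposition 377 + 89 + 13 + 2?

377 + 89 + 13 + 2 = 481.

481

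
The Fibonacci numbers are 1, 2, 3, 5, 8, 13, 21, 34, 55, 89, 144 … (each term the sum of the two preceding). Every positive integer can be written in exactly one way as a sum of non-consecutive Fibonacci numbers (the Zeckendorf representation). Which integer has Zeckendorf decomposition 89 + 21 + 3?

89 + 21 + 3 = 113.

113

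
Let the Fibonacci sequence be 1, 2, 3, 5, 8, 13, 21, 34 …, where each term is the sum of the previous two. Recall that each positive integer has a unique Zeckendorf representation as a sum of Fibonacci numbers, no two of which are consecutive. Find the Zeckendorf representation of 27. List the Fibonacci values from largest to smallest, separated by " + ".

27: greatest Fibonacci not exceeding it is 21, leaving 6
6: greatest Fibonacci not exceeding it is 5, leaving 1
1: greatest Fibonacci not exceeding it is 1, leaving 0
So 27 = 21 + 5 + 1, with no two terms consecutive in the sequence.

21 + 5 + 1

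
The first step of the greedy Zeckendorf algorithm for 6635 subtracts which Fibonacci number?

4181 ≤ 6635 < 6765, so the largest Fibonacci number not exceeding 6635 is 4181.

4181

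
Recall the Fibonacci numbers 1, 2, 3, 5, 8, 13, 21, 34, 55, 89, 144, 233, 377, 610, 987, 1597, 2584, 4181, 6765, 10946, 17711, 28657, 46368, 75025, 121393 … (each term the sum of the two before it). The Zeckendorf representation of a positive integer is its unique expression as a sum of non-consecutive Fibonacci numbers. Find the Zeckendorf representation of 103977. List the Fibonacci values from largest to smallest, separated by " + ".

75025 + 28657 + 233 + 55 + 5 + 2

103977: greatest Fibonacci not exceeding it is 75025, leaving 28952
28952: greatest Fibonacci not exceeding it is 28657, leaving 295
295: greatest Fibonacci not exceeding it is 233, leaving 62
62: greatest Fibonacci not exceeding it is 55, leaving 7
7: greatest Fibonacci not exceeding it is 5, leaving 2
2: greatest Fibonacci not exceeding it is 2, leaving 0
So 103977 = 75025 + 28657 + 233 + 55 + 5 + 2, with no two terms consecutive in the sequence.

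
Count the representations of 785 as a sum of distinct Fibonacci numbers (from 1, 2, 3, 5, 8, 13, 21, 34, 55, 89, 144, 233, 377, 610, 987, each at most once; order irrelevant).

14

Starting from the Zeckendorf form and repeatedly splitting a term F_k into F_{k−1} + F_{k−2} (when neither is already used) reaches every representation.
785 = 610+144+21+8+2 = 610+144+21+5+3+2 = 610+89+55+21+8+2 = 377+233+144+21+8+2 = … (10 more), for 14 in all.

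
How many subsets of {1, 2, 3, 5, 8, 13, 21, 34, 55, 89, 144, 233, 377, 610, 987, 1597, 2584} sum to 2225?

Each representation comes from the Zeckendorf form by replacing some F_k with F_{k−1} + F_{k−2} where possible.
2225 = 1597+610+13+5 = 1597+610+13+3+2 = 1597+377+233+13+5 = … (20 more), for 23 in all.

23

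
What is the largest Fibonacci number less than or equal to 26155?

17711 ≤ 26155 < 28657, so the largest Fibonacci number not exceeding 26155 is 17711.

17711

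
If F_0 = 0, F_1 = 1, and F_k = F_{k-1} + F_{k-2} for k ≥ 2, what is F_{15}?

Iterating the recurrence up to F_{9} = 34 and F_{8} = 21:
F_{10} = F_{9} + F_{8} = 34 + 21 = 55
F_{11} = F_{10} + F_{9} = 55 + 34 = 89
F_{12} = F_{11} + F_{10} = 89 + 55 = 144
F_{13} = F_{12} + F_{11} = 144 + 89 = 233
F_{14} = F_{13} + F_{12} = 233 + 144 = 377
F_{15} = F_{14} + F_{13} = 377 + 233 = 610

610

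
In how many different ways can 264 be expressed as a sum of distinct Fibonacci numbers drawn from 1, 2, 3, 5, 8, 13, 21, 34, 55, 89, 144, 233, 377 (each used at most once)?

Each representation comes from the Zeckendorf form by replacing some F_k with F_{k−1} + F_{k−2} where possible.
264 = 233+21+8+2 = 233+21+5+3+2 = 144+89+21+8+2 = 233+13+8+5+3+2 = 144+89+21+5+3+2 = … (4 more), for 9 in all.

9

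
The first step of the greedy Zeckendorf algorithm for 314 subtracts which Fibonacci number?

233

233 ≤ 314 < 377, so the largest Fibonacci number not exceeding 314 is 233.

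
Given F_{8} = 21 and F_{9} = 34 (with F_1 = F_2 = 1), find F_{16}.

By the doubling identity F_{2k} = F_k(2F_{k+1} − F_k): F_{16} = 21·(2·34 − 21) = 21·47 = 987.

987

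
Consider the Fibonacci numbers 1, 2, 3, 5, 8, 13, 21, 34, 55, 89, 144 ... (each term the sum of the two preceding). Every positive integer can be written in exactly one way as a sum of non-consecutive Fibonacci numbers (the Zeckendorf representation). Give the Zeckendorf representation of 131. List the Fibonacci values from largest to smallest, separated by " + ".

89 + 34 + 8

131: greatest Fibonacci not exceeding it is 89, leaving 42
42: greatest Fibonacci not exceeding it is 34, leaving 8
8: greatest Fibonacci not exceeding it is 8, leaving 0
So 131 = 89 + 34 + 8, with no two terms consecutive in the sequence.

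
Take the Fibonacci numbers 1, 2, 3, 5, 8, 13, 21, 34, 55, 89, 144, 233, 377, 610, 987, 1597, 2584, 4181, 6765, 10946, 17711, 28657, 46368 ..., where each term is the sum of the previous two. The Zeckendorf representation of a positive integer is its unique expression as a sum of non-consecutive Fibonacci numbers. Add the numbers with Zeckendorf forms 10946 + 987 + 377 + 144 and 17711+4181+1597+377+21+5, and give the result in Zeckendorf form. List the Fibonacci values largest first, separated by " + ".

28657 + 6765 + 610 + 233 + 55 + 21 + 5

The two numbers are 12454 and 23892, so their sum is 36346.
Greedily peel off the largest Fibonacci term at each step:
take 28657 (≤ 36346); 36346 − 28657 = 7689
take 6765 (≤ 7689); 7689 − 6765 = 924
take 610 (≤ 924); 924 − 610 = 314
take 233 (≤ 314); 314 − 233 = 81
take 55 (≤ 81); 81 − 55 = 26
take 21 (≤ 26); 26 − 21 = 5
take 5 (≤ 5); 5 − 5 = 0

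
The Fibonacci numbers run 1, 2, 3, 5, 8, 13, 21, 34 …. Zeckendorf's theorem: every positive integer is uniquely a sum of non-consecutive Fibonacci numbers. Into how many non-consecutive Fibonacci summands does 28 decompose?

Greedily peel off the largest Fibonacci term at each step:
largest Fibonacci ≤ 28 is 21; 28 − 21 = 7
largest Fibonacci ≤ 7 is 5; 7 − 5 = 2
largest Fibonacci ≤ 2 is 2; 2 − 2 = 0
28 = 21 + 5 + 2, which has 3 terms.

3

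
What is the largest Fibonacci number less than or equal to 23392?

17711 ≤ 23392 < 28657, so the largest Fibonacci number not exceeding 23392 is 17711.

17711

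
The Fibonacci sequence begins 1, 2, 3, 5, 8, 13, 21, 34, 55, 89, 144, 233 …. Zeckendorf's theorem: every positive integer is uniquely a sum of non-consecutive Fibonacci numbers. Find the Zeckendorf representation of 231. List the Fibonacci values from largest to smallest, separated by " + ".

144 + 55 + 21 + 8 + 3

Repeatedly subtract the largest Fibonacci number that fits:
231: greatest Fibonacci not exceeding it is 144, leaving 87
87: greatest Fibonacci not exceeding it is 55, leaving 32
32: greatest Fibonacci not exceeding it is 21, leaving 11
11: greatest Fibonacci not exceeding it is 8, leaving 3
3: greatest Fibonacci not exceeding it is 3, leaving 0
So 231 = 144 + 55 + 21 + 8 + 3, with no two terms consecutive in the sequence.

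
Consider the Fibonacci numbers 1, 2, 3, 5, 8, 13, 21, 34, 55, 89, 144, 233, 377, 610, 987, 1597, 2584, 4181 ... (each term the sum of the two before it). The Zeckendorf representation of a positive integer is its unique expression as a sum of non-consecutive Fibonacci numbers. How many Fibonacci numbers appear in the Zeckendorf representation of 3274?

subtract 2584 from 3274: 690 remains
subtract 610 from 690: 80 remains
subtract 55 from 80: 25 remains
subtract 21 from 25: 4 remains
subtract 3 from 4: 1 remains
subtract 1 from 1: 0 remains
3274 = 2584 + 610 + 55 + 21 + 3 + 1, which has 6 terms.

6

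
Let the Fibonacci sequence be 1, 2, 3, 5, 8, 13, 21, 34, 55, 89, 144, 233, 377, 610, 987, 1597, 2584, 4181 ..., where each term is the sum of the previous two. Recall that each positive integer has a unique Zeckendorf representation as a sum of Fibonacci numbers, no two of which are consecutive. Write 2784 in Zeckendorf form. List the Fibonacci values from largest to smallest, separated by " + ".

2584 + 144 + 55 + 1

largest Fibonacci ≤ 2784 is 2584; 2784 − 2584 = 200
largest Fibonacci ≤ 200 is 144; 200 − 144 = 56
largest Fibonacci ≤ 56 is 55; 56 − 55 = 1
largest Fibonacci ≤ 1 is 1; 1 − 1 = 0
So 2784 = 2584 + 144 + 55 + 1, with no two terms consecutive in the sequence.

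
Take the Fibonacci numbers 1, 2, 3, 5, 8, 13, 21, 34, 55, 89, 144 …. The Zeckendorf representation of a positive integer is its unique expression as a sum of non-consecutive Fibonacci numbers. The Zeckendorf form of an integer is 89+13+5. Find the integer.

89+13+5 = 107.

107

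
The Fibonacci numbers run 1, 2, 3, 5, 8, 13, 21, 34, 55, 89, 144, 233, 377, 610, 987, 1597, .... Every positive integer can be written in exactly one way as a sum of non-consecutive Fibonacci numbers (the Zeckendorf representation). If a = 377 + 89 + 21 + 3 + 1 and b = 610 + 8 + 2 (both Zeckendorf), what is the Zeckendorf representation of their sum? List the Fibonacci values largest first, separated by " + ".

987 + 89 + 34 + 1

The two numbers are 491 and 620, so their sum is 1111.
subtract 987 from 1111: 124 remains
subtract 89 from 124: 35 remains
subtract 34 from 35: 1 remains
subtract 1 from 1: 0 remains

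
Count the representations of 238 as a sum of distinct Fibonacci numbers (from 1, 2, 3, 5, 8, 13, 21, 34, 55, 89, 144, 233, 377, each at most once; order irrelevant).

9

Starting from the Zeckendorf form and repeatedly splitting a term F_k into F_{k−1} + F_{k−2} (when neither is already used) reaches every representation.
238 = 233+5 = 233+3+2 = 144+89+5 = 144+89+3+2 = 144+55+34+5 = … (4 more), for 9 in all.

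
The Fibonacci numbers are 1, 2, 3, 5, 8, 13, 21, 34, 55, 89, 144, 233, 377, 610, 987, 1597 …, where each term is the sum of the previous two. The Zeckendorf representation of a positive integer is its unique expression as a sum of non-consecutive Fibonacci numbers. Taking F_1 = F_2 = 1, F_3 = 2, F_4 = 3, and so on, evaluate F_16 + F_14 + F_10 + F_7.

1432

F_16 + F_14 + F_10 + F_7 = 987 + 377 + 55 + 13 = 1432.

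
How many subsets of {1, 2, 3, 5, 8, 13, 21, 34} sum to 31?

Starting from the Zeckendorf form and repeatedly splitting a term F_k into F_{k−1} + F_{k−2} (when neither is already used) reaches every representation.
31 = 21+8+2 = 21+5+3+2 = 13+8+5+3+2 — 3 representations.

3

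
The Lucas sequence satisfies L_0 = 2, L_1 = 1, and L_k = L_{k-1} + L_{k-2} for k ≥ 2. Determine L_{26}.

Iterating the recurrence up to L_{18} = 5778 and L_{17} = 3571:
L_{19} = L_{18} + L_{17} = 5778 + 3571 = 9349
L_{20} = L_{19} + L_{18} = 9349 + 5778 = 15127
L_{21} = L_{20} + L_{19} = 15127 + 9349 = 24476
L_{22} = L_{21} + L_{20} = 24476 + 15127 = 39603
L_{23} = L_{22} + L_{21} = 39603 + 24476 = 64079
L_{24} = L_{23} + L_{22} = 64079 + 39603 = 103682
L_{25} = L_{24} + L_{23} = 103682 + 64079 = 167761
L_{26} = L_{25} + L_{24} = 167761 + 103682 = 271443

271443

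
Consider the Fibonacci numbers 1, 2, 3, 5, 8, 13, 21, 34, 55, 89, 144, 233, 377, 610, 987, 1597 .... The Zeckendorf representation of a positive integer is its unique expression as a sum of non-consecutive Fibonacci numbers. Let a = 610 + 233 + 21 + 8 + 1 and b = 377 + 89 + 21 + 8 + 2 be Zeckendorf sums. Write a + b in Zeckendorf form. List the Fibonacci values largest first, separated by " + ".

The two numbers are 873 and 497, so their sum is 1370.
Greedily peel off the largest Fibonacci term at each step:
1370: greatest Fibonacci not exceeding it is 987, leaving 383
383: greatest Fibonacci not exceeding it is 377, leaving 6
6: greatest Fibonacci not exceeding it is 5, leaving 1
1: greatest Fibonacci not exceeding it is 1, leaving 0

987 + 377 + 5 + 1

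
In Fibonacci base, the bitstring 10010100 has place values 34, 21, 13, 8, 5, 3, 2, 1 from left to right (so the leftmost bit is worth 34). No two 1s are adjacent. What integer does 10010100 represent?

45

Summing the place values of the 1 bits: 34 + 8 + 3 = 45.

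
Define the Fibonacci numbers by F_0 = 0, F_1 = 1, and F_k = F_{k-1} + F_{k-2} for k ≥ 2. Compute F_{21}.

10946

Iterating the recurrence up to F_{16} = 987 and F_{15} = 610:
F_{17} = F_{16} + F_{15} = 987 + 610 = 1597
F_{18} = F_{17} + F_{16} = 1597 + 987 = 2584
F_{19} = F_{18} + F_{17} = 2584 + 1597 = 4181
F_{20} = F_{19} + F_{18} = 4181 + 2584 = 6765
F_{21} = F_{20} + F_{19} = 6765 + 4181 = 10946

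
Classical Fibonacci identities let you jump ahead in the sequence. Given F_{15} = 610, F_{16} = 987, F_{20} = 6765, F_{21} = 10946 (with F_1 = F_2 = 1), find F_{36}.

By the addition formula F_{m+n} = F_m F_{n+1} + F_{m−1} F_n with m=16, n=20: F_{36} = 987·10946 + 610·6765 = 10803702 + 4126650 = 14930352.

14930352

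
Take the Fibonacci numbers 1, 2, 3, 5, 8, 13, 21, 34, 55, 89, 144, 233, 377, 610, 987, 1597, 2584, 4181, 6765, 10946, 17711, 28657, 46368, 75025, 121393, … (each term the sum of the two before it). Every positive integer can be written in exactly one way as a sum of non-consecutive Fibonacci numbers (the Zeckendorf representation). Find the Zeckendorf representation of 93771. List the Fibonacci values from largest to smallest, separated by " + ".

Greedily peel off the largest Fibonacci term at each step:
75025 ≤ 93771 < 121393, so take 75025; remainder 18746
17711 ≤ 18746 < 28657, so take 17711; remainder 1035
987 ≤ 1035 < 1597, so take 987; remainder 48
34 ≤ 48 < 55, so take 34; remainder 14
13 ≤ 14 < 21, so take 13; remainder 1
1 ≤ 1 < 2, so take 1; remainder 0
So 93771 = 75025 + 17711 + 987 + 34 + 13 + 1, with no two terms consecutive in the sequence.

75025 + 17711 + 987 + 34 + 13 + 1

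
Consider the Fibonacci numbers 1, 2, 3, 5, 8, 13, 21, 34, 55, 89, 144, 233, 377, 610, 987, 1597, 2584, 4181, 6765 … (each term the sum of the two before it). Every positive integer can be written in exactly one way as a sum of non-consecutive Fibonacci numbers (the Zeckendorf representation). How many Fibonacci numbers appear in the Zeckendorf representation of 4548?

6

largest Fibonacci ≤ 4548 is 4181; 4548 − 4181 = 367
largest Fibonacci ≤ 367 is 233; 367 − 233 = 134
largest Fibonacci ≤ 134 is 89; 134 − 89 = 45
largest Fibonacci ≤ 45 is 34; 45 − 34 = 11
largest Fibonacci ≤ 11 is 8; 11 − 8 = 3
largest Fibonacci ≤ 3 is 3; 3 − 3 = 0
4548 = 4181 + 233 + 89 + 34 + 8 + 3, which has 6 terms.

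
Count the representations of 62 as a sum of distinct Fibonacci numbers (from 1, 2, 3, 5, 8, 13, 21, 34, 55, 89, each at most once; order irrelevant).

3

Starting from the Zeckendorf form and repeatedly splitting a term F_k into F_{k−1} + F_{k−2} (when neither is already used) reaches every representation.
62 = 55+5+2 = 34+21+5+2 = 34+13+8+5+2 — 3 representations.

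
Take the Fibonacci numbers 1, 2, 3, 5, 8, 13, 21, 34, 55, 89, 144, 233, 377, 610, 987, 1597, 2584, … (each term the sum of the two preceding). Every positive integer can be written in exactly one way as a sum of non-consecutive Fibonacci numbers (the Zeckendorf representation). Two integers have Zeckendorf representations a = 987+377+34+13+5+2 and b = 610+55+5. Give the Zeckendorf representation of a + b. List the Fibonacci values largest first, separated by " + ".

1597 + 377 + 89 + 21 + 3 + 1

The two numbers are 1418 and 670, so their sum is 2088.
Repeatedly subtract the largest Fibonacci number that fits:
2088 − 1597 = 491
491 − 377 = 114
114 − 89 = 25
25 − 21 = 4
4 − 3 = 1
1 − 1 = 0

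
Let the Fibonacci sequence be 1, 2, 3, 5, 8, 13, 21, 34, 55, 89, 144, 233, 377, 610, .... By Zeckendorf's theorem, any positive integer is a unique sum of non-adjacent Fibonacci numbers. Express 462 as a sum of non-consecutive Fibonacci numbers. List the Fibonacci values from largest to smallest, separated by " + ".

Greedily peel off the largest Fibonacci term at each step:
take 377 (≤ 462); 462 − 377 = 85
take 55 (≤ 85); 85 − 55 = 30
take 21 (≤ 30); 30 − 21 = 9
take 8 (≤ 9); 9 − 8 = 1
take 1 (≤ 1); 1 − 1 = 0
So 462 = 377 + 55 + 21 + 8 + 1, with no two terms consecutive in the sequence.

377 + 55 + 21 + 8 + 1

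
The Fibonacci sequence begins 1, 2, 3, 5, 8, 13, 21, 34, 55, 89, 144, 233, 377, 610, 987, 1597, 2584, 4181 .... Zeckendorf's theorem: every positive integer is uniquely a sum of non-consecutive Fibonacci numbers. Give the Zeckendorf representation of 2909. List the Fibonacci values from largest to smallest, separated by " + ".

2584 + 233 + 89 + 3

2909: greatest Fibonacci not exceeding it is 2584, leaving 325
325: greatest Fibonacci not exceeding it is 233, leaving 92
92: greatest Fibonacci not exceeding it is 89, leaving 3
3: greatest Fibonacci not exceeding it is 3, leaving 0
So 2909 = 2584 + 233 + 89 + 3, with no two terms consecutive in the sequence.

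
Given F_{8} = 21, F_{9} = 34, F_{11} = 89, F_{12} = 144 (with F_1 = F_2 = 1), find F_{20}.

6765

By the addition formula F_{m+n} = F_m F_{n+1} + F_{m−1} F_n with m=9, n=11: F_{20} = 34·144 + 21·89 = 4896 + 1869 = 6765.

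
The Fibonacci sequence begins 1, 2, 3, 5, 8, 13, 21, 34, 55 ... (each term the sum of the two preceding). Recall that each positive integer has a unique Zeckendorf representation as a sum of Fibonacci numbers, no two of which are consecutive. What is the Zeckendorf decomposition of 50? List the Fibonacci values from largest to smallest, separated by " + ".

Greedily peel off the largest Fibonacci term at each step:
subtract 34 from 50: 16 remains
subtract 13 from 16: 3 remains
subtract 3 from 3: 0 remains
So 50 = 34 + 13 + 3, with no two terms consecutive in the sequence.

34 + 13 + 3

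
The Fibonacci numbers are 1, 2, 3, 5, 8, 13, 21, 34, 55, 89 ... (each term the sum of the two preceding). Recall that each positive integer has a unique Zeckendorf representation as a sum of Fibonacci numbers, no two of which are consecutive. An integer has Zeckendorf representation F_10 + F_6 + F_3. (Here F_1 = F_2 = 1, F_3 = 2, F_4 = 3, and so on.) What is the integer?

65

F_10 + F_6 + F_3 = 55 + 8 + 2 = 65.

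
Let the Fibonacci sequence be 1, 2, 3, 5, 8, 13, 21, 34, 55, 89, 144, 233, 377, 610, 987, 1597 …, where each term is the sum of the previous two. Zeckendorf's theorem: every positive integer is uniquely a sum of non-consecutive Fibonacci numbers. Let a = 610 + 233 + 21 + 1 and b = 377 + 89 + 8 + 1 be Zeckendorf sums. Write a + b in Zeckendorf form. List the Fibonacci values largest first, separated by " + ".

987 + 233 + 89 + 21 + 8 + 2

The two numbers are 865 and 475, so their sum is 1340.
987 ≤ 1340 < 1597, so take 987; remainder 353
233 ≤ 353 < 377, so take 233; remainder 120
89 ≤ 120 < 144, so take 89; remainder 31
21 ≤ 31 < 34, so take 21; remainder 10
8 ≤ 10 < 13, so take 8; remainder 2
2 ≤ 2 < 3, so take 2; remainder 0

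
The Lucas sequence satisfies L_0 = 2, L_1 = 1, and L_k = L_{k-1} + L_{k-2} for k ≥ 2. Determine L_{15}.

1364

Iterating the recurrence up to L_{7} = 29 and L_{6} = 18:
L_{8} = L_{7} + L_{6} = 29 + 18 = 47
L_{9} = L_{8} + L_{7} = 47 + 29 = 76
L_{10} = L_{9} + L_{8} = 76 + 47 = 123
L_{11} = L_{10} + L_{9} = 123 + 76 = 199
L_{12} = L_{11} + L_{10} = 199 + 123 = 322
L_{13} = L_{12} + L_{11} = 322 + 199 = 521
L_{14} = L_{13} + L_{12} = 521 + 322 = 843
L_{15} = L_{14} + L_{13} = 843 + 521 = 1364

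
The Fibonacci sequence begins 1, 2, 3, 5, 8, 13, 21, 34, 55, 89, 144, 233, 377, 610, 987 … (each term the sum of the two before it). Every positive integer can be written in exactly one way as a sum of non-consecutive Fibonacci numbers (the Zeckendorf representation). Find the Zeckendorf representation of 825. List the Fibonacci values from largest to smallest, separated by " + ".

610 + 144 + 55 + 13 + 3

Repeatedly subtract the largest Fibonacci number that fits:
largest Fibonacci ≤ 825 is 610; 825 − 610 = 215
largest Fibonacci ≤ 215 is 144; 215 − 144 = 71
largest Fibonacci ≤ 71 is 55; 71 − 55 = 16
largest Fibonacci ≤ 16 is 13; 16 − 13 = 3
largest Fibonacci ≤ 3 is 3; 3 − 3 = 0
So 825 = 610 + 144 + 55 + 13 + 3, with no two terms consecutive in the sequence.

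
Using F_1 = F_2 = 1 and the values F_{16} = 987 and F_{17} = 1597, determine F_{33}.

By F_{2k+1} = F_k² + F_{k+1}²: F_{33} = 987² + 1597² = 974169 + 2550409 = 3524578.

3524578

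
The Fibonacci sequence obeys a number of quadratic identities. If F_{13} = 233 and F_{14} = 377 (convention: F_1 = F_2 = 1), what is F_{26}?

121393

By the doubling identity F_{2k} = F_k(2F_{k+1} − F_k): F_{26} = 233·(2·377 − 233) = 233·521 = 121393.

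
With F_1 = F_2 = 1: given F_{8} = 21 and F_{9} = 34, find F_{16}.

987

By the doubling identity F_{2k} = F_k(2F_{k+1} − F_k): F_{16} = 21·(2·34 − 21) = 21·47 = 987.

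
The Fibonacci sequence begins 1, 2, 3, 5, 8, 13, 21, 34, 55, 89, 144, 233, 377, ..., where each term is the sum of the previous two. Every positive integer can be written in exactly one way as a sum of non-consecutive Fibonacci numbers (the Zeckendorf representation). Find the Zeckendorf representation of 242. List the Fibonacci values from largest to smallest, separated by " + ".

subtract 233 from 242: 9 remains
subtract 8 from 9: 1 remains
subtract 1 from 1: 0 remains
So 242 = 233 + 8 + 1, with no two terms consecutive in the sequence.

233 + 8 + 1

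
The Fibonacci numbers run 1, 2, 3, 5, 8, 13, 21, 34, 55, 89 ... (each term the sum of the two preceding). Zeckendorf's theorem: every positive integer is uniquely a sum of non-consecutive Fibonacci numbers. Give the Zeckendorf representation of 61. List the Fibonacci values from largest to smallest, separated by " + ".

55 + 5 + 1

Greedy algorithm:
61: greatest Fibonacci not exceeding it is 55, leaving 6
6: greatest Fibonacci not exceeding it is 5, leaving 1
1: greatest Fibonacci not exceeding it is 1, leaving 0
So 61 = 55 + 5 + 1, with no two terms consecutive in the sequence.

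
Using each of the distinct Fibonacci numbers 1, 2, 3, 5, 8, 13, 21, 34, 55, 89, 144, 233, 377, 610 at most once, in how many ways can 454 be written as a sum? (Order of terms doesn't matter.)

Starting from the Zeckendorf form and repeatedly splitting a term F_k into F_{k−1} + F_{k−2} (when neither is already used) reaches every representation.
454 = 377+55+21+1 = 377+55+13+8+1 = 233+144+55+21+1 = 377+55+13+5+3+1 = 377+34+21+13+8+1 = … (7 more), for 12 in all.

12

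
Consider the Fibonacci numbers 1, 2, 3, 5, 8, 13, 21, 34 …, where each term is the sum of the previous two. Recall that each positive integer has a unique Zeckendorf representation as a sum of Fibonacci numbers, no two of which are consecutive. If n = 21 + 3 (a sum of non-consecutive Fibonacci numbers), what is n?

24

21 + 3 = 24.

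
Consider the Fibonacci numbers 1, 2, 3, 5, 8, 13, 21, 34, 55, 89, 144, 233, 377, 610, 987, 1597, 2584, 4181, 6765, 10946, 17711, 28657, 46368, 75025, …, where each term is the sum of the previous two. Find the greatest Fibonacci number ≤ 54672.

46368

46368 ≤ 54672 < 75025, so the largest Fibonacci number not exceeding 54672 is 46368.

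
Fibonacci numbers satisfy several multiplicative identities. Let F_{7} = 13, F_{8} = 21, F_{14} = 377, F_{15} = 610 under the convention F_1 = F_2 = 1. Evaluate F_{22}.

By the addition formula F_{m+n} = F_m F_{n+1} + F_{m−1} F_n with m=8, n=14: F_{22} = 21·610 + 13·377 = 12810 + 4901 = 17711.

17711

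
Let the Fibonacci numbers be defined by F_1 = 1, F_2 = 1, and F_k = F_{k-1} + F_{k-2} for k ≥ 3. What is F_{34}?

Iterating the recurrence up to F_{29} = 514229 and F_{28} = 317811:
F_{30} = F_{29} + F_{28} = 514229 + 317811 = 832040
F_{31} = F_{30} + F_{29} = 832040 + 514229 = 1346269
F_{32} = F_{31} + F_{30} = 1346269 + 832040 = 2178309
F_{33} = F_{32} + F_{31} = 2178309 + 1346269 = 3524578
F_{34} = F_{33} + F_{32} = 3524578 + 2178309 = 5702887

5702887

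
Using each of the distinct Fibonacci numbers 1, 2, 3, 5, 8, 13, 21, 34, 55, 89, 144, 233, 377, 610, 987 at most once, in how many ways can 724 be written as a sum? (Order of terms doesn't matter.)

10

Each representation comes from the Zeckendorf form by replacing some F_k with F_{k−1} + F_{k−2} where possible.
724 = 610+89+21+3+1 = 610+89+13+8+3+1 = 610+55+34+21+3+1 = … (7 more), for 10 in all.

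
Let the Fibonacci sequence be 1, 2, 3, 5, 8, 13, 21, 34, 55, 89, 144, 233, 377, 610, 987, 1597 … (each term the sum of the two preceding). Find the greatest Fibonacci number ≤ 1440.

987 ≤ 1440 < 1597, so the largest Fibonacci number not exceeding 1440 is 987.

987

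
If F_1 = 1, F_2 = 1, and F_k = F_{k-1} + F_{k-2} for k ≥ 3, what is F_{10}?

Iterating the recurrence up to F_{6} = 8 and F_{5} = 5:
F_{7} = F_{6} + F_{5} = 8 + 5 = 13
F_{8} = F_{7} + F_{6} = 13 + 8 = 21
F_{9} = F_{8} + F_{7} = 21 + 13 = 34
F_{10} = F_{9} + F_{8} = 34 + 21 = 55

55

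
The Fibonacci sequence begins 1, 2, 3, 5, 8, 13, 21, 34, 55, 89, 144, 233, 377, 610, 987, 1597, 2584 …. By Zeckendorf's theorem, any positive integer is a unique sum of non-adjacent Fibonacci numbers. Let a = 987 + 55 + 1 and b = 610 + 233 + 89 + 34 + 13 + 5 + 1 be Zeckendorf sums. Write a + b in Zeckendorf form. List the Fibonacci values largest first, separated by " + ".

The two numbers are 1043 and 985, so their sum is 2028.
Greedily peel off the largest Fibonacci term at each step:
2028 − 1597 = 431
431 − 377 = 54
54 − 34 = 20
20 − 13 = 7
7 − 5 = 2
2 − 2 = 0

1597 + 377 + 34 + 13 + 5 + 2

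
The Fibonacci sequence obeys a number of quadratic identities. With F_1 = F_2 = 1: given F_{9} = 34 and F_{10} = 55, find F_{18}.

By the doubling identity F_{2k} = F_k(2F_{k+1} − F_k): F_{18} = 34·(2·55 − 34) = 34·76 = 2584.

2584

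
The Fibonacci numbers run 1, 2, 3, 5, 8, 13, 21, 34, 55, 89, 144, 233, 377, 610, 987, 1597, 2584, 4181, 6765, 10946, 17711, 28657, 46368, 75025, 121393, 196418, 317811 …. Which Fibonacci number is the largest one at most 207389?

196418

196418 ≤ 207389 < 317811, so the largest Fibonacci number not exceeding 207389 is 196418.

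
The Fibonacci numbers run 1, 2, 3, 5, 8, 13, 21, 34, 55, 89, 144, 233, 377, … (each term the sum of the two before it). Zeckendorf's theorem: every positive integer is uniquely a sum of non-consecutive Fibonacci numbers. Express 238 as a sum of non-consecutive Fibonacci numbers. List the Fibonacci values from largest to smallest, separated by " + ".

233 + 5

Repeatedly subtract the largest Fibonacci number that fits:
238: greatest Fibonacci not exceeding it is 233, leaving 5
5: greatest Fibonacci not exceeding it is 5, leaving 0
So 238 = 233 + 5, with no two terms consecutive in the sequence.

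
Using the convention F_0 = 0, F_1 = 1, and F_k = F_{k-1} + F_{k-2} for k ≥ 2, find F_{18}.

Iterating the recurrence up to F_{12} = 144 and F_{11} = 89:
F_{13} = F_{12} + F_{11} = 144 + 89 = 233
F_{14} = F_{13} + F_{12} = 233 + 144 = 377
F_{15} = F_{14} + F_{13} = 377 + 233 = 610
F_{16} = F_{15} + F_{14} = 610 + 377 = 987
F_{17} = F_{16} + F_{15} = 987 + 610 = 1597
F_{18} = F_{17} + F_{16} = 1597 + 987 = 2584

2584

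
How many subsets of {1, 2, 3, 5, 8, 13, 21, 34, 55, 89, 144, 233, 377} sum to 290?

Each representation comes from the Zeckendorf form by replacing some F_k with F_{k−1} + F_{k−2} where possible.
290 = 233+55+2 = 233+34+21+2 = 144+89+55+2 = 233+34+13+8+2 = 144+89+34+21+2 = … (3 more), for 8 in all.

8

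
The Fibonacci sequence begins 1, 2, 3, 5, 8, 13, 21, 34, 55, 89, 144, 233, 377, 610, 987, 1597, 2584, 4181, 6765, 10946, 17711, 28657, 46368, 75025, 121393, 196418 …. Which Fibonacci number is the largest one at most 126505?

121393 ≤ 126505 < 196418, so the largest Fibonacci number not exceeding 126505 is 121393.

121393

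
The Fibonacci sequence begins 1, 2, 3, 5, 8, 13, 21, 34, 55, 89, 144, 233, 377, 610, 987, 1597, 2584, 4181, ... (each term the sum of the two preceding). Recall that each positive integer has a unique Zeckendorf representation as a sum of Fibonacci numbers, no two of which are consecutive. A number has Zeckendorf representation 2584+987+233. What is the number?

3804

2584+987+233 = 3804.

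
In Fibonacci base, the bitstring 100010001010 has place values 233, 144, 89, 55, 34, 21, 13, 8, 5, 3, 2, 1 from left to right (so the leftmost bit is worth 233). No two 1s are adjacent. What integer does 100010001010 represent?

Summing the place values of the 1 bits: 233 + 34 + 5 + 2 = 274.

274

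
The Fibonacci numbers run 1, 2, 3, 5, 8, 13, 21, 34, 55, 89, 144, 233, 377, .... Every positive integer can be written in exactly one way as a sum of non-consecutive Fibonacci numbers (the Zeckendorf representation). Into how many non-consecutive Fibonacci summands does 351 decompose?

351: greatest Fibonacci not exceeding it is 233, leaving 118
118: greatest Fibonacci not exceeding it is 89, leaving 29
29: greatest Fibonacci not exceeding it is 21, leaving 8
8: greatest Fibonacci not exceeding it is 8, leaving 0
351 = 233 + 89 + 21 + 8, which has 4 terms.

4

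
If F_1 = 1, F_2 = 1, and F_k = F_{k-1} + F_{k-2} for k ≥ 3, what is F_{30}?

Iterating the recurrence up to F_{23} = 28657 and F_{22} = 17711:
F_{24} = F_{23} + F_{22} = 28657 + 17711 = 46368
F_{25} = F_{24} + F_{23} = 46368 + 28657 = 75025
F_{26} = F_{25} + F_{24} = 75025 + 46368 = 121393
F_{27} = F_{26} + F_{25} = 121393 + 75025 = 196418
F_{28} = F_{27} + F_{26} = 196418 + 121393 = 317811
F_{29} = F_{28} + F_{27} = 317811 + 196418 = 514229
F_{30} = F_{29} + F_{28} = 514229 + 317811 = 832040

832040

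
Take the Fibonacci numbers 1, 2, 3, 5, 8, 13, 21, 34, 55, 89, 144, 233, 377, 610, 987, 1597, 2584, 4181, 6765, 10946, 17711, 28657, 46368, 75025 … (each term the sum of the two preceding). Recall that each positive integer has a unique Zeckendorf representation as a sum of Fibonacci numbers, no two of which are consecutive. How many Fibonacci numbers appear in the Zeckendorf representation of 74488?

8

Greedy algorithm:
largest Fibonacci ≤ 74488 is 46368; 74488 − 46368 = 28120
largest Fibonacci ≤ 28120 is 17711; 28120 − 17711 = 10409
largest Fibonacci ≤ 10409 is 6765; 10409 − 6765 = 3644
largest Fibonacci ≤ 3644 is 2584; 3644 − 2584 = 1060
largest Fibonacci ≤ 1060 is 987; 1060 − 987 = 73
largest Fibonacci ≤ 73 is 55; 73 − 55 = 18
largest Fibonacci ≤ 18 is 13; 18 − 13 = 5
largest Fibonacci ≤ 5 is 5; 5 − 5 = 0
74488 = 46368 + 17711 + 6765 + 2584 + 987 + 55 + 13 + 5, which has 8 terms.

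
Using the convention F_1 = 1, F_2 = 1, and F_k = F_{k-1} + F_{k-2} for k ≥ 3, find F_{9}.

F_{2} = F_{1} + F_{0} = 1 + 0 = 1
F_{3} = F_{2} + F_{1} = 1 + 1 = 2
F_{4} = F_{3} + F_{2} = 2 + 1 = 3
F_{5} = F_{4} + F_{3} = 3 + 2 = 5
F_{6} = F_{5} + F_{4} = 5 + 3 = 8
F_{7} = F_{6} + F_{5} = 8 + 5 = 13
F_{8} = F_{7} + F_{6} = 13 + 8 = 21
F_{9} = F_{8} + F_{7} = 21 + 13 = 34

34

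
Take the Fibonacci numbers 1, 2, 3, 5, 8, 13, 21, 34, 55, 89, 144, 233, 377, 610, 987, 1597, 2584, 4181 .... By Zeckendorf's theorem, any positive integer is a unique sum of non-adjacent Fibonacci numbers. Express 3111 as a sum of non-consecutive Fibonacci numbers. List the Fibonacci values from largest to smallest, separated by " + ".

Greedily peel off the largest Fibonacci term at each step:
3111: greatest Fibonacci not exceeding it is 2584, leaving 527
527: greatest Fibonacci not exceeding it is 377, leaving 150
150: greatest Fibonacci not exceeding it is 144, leaving 6
6: greatest Fibonacci not exceeding it is 5, leaving 1
1: greatest Fibonacci not exceeding it is 1, leaving 0
So 3111 = 2584 + 377 + 144 + 5 + 1, with no two terms consecutive in the sequence.

2584 + 377 + 144 + 5 + 1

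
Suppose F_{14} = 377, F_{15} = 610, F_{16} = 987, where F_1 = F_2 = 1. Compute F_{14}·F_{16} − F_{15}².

-1

377·987 − 610² = 372099 − 372100 = -1. (Cassini's identity: F_{k−1}F_{k+1} − F_k² = (−1)^k.)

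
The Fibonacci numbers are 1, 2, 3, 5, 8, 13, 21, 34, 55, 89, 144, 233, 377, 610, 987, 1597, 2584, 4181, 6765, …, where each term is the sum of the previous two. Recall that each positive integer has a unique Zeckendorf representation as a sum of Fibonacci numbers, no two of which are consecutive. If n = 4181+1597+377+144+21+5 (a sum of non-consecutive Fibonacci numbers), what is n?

4181+1597+377+144+21+5 = 6325.

6325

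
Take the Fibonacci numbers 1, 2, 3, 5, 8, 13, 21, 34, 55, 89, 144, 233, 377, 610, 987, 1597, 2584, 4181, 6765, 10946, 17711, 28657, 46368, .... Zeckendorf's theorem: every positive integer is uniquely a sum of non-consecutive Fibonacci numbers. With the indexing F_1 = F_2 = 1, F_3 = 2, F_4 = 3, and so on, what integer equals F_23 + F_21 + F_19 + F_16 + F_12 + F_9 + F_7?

44962

F_23 + F_21 + F_19 + F_16 + F_12 + F_9 + F_7 = 28657 + 10946 + 4181 + 987 + 144 + 34 + 13 = 44962.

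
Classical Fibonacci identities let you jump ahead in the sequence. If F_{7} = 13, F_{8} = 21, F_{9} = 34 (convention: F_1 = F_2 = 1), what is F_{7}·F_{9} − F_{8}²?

1

13·34 − 21² = 442 − 441 = 1. (Cassini's identity: F_{k−1}F_{k+1} − F_k² = (−1)^k.)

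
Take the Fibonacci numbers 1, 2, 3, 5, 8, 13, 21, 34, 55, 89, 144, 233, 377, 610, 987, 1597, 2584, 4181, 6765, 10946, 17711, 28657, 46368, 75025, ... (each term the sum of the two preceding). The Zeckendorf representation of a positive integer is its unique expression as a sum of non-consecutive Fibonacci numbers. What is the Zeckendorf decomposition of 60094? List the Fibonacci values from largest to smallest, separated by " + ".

largest Fibonacci ≤ 60094 is 46368; 60094 − 46368 = 13726
largest Fibonacci ≤ 13726 is 10946; 13726 − 10946 = 2780
largest Fibonacci ≤ 2780 is 2584; 2780 − 2584 = 196
largest Fibonacci ≤ 196 is 144; 196 − 144 = 52
largest Fibonacci ≤ 52 is 34; 52 − 34 = 18
largest Fibonacci ≤ 18 is 13; 18 − 13 = 5
largest Fibonacci ≤ 5 is 5; 5 − 5 = 0
So 60094 = 46368 + 10946 + 2584 + 144 + 34 + 13 + 5, with no two terms consecutive in the sequence.

46368 + 10946 + 2584 + 144 + 34 + 13 + 5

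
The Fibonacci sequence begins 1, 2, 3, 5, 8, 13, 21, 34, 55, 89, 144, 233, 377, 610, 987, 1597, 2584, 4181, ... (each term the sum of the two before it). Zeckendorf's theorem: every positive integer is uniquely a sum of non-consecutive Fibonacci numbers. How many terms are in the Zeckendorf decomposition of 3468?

Greedily peel off the largest Fibonacci term at each step:
3468: greatest Fibonacci not exceeding it is 2584, leaving 884
884: greatest Fibonacci not exceeding it is 610, leaving 274
274: greatest Fibonacci not exceeding it is 233, leaving 41
41: greatest Fibonacci not exceeding it is 34, leaving 7
7: greatest Fibonacci not exceeding it is 5, leaving 2
2: greatest Fibonacci not exceeding it is 2, leaving 0
3468 = 2584 + 610 + 233 + 34 + 5 + 2, which has 6 terms.

6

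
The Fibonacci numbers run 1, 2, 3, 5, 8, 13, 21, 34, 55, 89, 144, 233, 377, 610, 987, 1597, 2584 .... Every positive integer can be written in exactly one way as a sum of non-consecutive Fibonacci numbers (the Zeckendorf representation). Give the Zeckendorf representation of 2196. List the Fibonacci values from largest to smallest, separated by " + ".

1597 + 377 + 144 + 55 + 21 + 2

Greedy algorithm:
take 1597 (≤ 2196); 2196 − 1597 = 599
take 377 (≤ 599); 599 − 377 = 222
take 144 (≤ 222); 222 − 144 = 78
take 55 (≤ 78); 78 − 55 = 23
take 21 (≤ 23); 23 − 21 = 2
take 2 (≤ 2); 2 − 2 = 0
So 2196 = 1597 + 377 + 144 + 55 + 21 + 2, with no two terms consecutive in the sequence.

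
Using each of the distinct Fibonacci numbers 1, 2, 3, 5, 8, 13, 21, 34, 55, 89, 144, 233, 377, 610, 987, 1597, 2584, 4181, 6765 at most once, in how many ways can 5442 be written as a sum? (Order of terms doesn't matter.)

20

Starting from the Zeckendorf form and repeatedly splitting a term F_k into F_{k−1} + F_{k−2} (when neither is already used) reaches every representation.
5442 = 4181+987+233+34+5+2 = 4181+987+233+21+13+5+2 = 4181+987+144+89+34+5+2 = 4181+610+377+233+34+5+2 = 2584+1597+987+233+34+5+2 = … (15 more), for 20 in all.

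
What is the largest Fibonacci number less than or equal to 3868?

2584 ≤ 3868 < 4181, so the largest Fibonacci number not exceeding 3868 is 2584.

2584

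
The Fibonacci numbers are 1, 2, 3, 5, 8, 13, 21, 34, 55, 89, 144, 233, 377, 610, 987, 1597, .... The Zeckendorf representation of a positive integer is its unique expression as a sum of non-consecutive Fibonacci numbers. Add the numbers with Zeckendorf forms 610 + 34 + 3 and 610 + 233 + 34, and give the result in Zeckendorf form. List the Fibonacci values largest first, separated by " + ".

The two numbers are 647 and 877, so their sum is 1524.
largest Fibonacci ≤ 1524 is 987; 1524 − 987 = 537
largest Fibonacci ≤ 537 is 377; 537 − 377 = 160
largest Fibonacci ≤ 160 is 144; 160 − 144 = 16
largest Fibonacci ≤ 16 is 13; 16 − 13 = 3
largest Fibonacci ≤ 3 is 3; 3 − 3 = 0

987 + 377 + 144 + 13 + 3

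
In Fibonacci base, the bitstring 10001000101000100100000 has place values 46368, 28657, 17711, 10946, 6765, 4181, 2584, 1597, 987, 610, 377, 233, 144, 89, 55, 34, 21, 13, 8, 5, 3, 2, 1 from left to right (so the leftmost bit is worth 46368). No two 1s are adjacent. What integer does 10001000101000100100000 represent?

Summing the place values of the 1 bits: 46368 + 6765 + 987 + 377 + 55 + 13 = 54565.

54565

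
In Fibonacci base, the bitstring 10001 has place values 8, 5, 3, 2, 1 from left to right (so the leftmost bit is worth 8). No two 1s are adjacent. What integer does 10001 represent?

Summing the place values of the 1 bits: 8 + 1 = 9.

9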